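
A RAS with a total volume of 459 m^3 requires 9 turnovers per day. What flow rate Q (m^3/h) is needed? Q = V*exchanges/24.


Daily recirculation volume = 459 m^3 * 9 = 4131 m^3/day
Flow rate Q = daily volume / 24 h = 4131 / 24 = 172.125 m^3/h

172.125 m^3/h


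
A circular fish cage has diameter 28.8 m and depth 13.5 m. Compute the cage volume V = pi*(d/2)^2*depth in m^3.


r = d/2 = 28.8/2 = 14.4 m
Base area = pi*r^2 = pi*14.4^2 = 651.44065 m^2
Volume = 651.44065 * 13.5 = 8794.45 m^3

8794.45 m^3


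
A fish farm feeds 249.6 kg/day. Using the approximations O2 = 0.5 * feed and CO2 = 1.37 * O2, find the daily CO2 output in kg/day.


O2 = 249.6 * 0.5 = 124.8
CO2 = 124.8 * 1.37 = 170.976

170.976 kg/day


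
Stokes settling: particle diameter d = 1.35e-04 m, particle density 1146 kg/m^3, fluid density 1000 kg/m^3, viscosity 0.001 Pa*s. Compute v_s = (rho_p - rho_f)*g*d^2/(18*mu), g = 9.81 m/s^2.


Density difference: rho_p - rho_f = 1146 - 1000 = 146 kg/m^3
d^2 = (1.35e-04)^2 = 1.8225e-08 m^2
Numerator = (rho_p - rho_f) * g * d^2 = 146 * 9.81 * 1.8225e-08 = 2.6102938e-05
Denominator = 18 * mu = 18 * 0.001 = 0.018
v_s = 2.6102938e-05 / 0.018 = 0.00145016 m/s
Check: Re = rho_f * v_s * d / mu = 1000 * 0.00145016 * 1.35e-04 / 0.001 = 0.196 < 1, so Stokes' law applies.

0.00145016 m/s


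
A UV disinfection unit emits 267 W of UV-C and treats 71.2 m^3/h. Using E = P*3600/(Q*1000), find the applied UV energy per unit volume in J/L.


Energy delivered per hour = 267 W * 3600 s = 961200 J/h
Volume treated per hour = 71.2 m^3/h * 1000 = 71200 L/h
dose = 961200 / 71200 = 13.5 J/L

13.5 J/L


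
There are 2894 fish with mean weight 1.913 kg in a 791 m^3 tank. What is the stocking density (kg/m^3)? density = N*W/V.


Total biomass = 2894 fish * 1.913 kg = 5536.222 kg
Density = total biomass / volume = 5536.222 / 791 = 6.99902 kg/m^3

6.99902 kg/m^3


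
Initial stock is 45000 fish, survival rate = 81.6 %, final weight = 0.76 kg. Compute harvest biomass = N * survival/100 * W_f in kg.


Survivors = 45000 * 81.6/100 = 36720 fish
Harvest biomass = survivors * W_f = 36720 * 0.76 = 27907.2 kg

27907.2 kg


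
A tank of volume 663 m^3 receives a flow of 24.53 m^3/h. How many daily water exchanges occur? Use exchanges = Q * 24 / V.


Daily flow volume = 24.53 m^3/h * 24 h = 588.72 m^3/day
Exchanges = daily flow / tank volume = 588.72 / 663 = 0.887964 exchanges/day

0.887964 exchanges/day


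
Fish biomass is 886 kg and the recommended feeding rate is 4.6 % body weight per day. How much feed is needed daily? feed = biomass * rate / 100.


Feeding rate fraction = 4.6% / 100 = 0.046
Daily feed = 886 kg * 0.046 = 40.756 kg/day

40.756 kg/day


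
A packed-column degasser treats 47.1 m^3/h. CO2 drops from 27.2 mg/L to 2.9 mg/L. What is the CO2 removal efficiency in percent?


CO2_out / CO2_in = 2.9 / 27.2 = 0.10661765
Fraction remaining = 0.10661765
efficiency = (1 - 0.10661765) * 100 = 89.3382 %

89.3382 %


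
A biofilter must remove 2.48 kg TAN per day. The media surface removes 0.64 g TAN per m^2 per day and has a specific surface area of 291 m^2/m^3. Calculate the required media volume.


A = 2.48*1000 / 0.64 = 3875 m^2
V = 3875 / 291 = 13.3162

13.3162 m^3


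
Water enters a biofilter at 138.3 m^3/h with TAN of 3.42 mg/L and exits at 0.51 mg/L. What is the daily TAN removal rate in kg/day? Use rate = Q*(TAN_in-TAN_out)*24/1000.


Concentration drop: TAN_in - TAN_out = 3.42 - 0.51 = 2.91 mg/L
Hourly TAN removed = Q * dTAN = 138.3 m^3/h * 2.91 mg/L = 402.453 g/h  (m^3/h * mg/L = g/h)
Daily TAN removed = 402.453 * 24 = 9658.872 g/day
Convert to kg/day: 9658.872 / 1000 = 9.658872 kg/day

9.658872 kg/day


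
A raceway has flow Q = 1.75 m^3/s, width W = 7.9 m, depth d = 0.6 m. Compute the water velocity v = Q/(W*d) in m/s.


Cross-sectional area = W * d = 7.9 * 0.6 = 4.74 m^2
Velocity = Q / A = 1.75 / 4.74 = 0.369198 m/s

0.369198 m/s


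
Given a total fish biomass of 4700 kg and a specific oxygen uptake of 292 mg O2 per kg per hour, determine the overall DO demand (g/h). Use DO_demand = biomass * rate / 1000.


Total O2 consumption (mg/h) = 4700 kg * 292 mg/(kg*h) = 1372400 mg/h
Convert to g/h: 1372400 / 1000 = 1372.4 g/h

1372.4 g/h


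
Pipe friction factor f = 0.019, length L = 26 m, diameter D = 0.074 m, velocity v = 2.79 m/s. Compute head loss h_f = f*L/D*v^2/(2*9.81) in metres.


v^2 = 2.79^2 = 7.7841 m^2/s^2
L/D = 26/0.074 = 351.35135
h_f = f*(L/D)*v^2/(2g) = 0.019 * 351.35135 * 7.7841 / 19.62 = 2.64853 m

2.64853 m


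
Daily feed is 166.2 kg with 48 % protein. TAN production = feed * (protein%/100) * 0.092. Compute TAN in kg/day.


Protein in feed = 166.2 * 48/100 = 79.776 kg/day
TAN = protein * 0.092 = 79.776 * 0.092 = 7.339392 kg/day

7.339392 kg/day


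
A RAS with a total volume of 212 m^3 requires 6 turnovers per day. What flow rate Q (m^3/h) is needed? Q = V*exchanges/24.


Daily recirculation volume = 212 m^3 * 6 = 1272 m^3/day
Flow rate Q = daily volume / 24 h = 1272 / 24 = 53 m^3/h

53 m^3/h


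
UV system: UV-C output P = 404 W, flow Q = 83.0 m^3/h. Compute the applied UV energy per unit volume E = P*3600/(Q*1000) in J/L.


Energy delivered per hour = 404 W * 3600 s = 1454400 J/h
Volume treated per hour = 83.0 m^3/h * 1000 = 83000 L/h
dose = 1454400 / 83000 = 17.5229 J/L

17.5229 J/L


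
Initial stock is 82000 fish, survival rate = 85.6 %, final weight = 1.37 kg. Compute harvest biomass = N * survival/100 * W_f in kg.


Survivors = 82000 * 85.6/100 = 70192 fish
Harvest biomass = survivors * W_f = 70192 * 1.37 = 96163.04 kg

96163.04 kg


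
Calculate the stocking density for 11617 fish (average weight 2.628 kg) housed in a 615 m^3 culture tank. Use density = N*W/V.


Total biomass = 11617 fish * 2.628 kg = 30529.476 kg
Density = total biomass / volume = 30529.476 / 615 = 49.6414 kg/m^3

49.6414 kg/m^3


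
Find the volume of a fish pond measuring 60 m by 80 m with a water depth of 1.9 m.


Base area = L * W = 60 * 80 = 4800 m^2
Volume = area * depth = 4800 * 1.9 = 9120 m^3

9120 m^3


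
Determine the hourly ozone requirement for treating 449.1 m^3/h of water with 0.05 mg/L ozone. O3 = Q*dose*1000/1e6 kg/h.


O3 demand (mg/h) = Q * dose * 1000 = 449.1 * 0.05 * 1000 = 22455 mg/h
Convert mg to kg: 22455 / 1e6 = 0.022455 kg/h

0.022455 kg/h


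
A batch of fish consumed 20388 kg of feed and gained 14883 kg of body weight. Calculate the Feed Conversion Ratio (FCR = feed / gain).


FCR = feed consumed / weight gained
FCR = 20388 kg / 14883 kg = 1.36989

1.36989


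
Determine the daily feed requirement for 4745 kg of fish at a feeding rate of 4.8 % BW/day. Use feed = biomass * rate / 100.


Feeding rate fraction = 4.8% / 100 = 0.048
Daily feed = 4745 kg * 0.048 = 227.76 kg/day

227.76 kg/day


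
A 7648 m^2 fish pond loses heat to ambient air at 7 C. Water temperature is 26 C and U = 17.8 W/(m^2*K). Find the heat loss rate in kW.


Temperature difference dT = 26 - 7 = 19 K
Heat loss (W) = U * A * dT = 17.8 * 7648 * 19 = 2586553.6 W
Convert to kW: 2586553.6 / 1000 = 2586.5536 kW

2586.5536 kW


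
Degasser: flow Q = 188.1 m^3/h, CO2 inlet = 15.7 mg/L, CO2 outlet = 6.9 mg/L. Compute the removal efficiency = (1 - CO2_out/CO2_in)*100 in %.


CO2_out / CO2_in = 6.9 / 15.7 = 0.43949045
Fraction remaining = 0.43949045
efficiency = (1 - 0.43949045) * 100 = 56.051 %

56.051 %


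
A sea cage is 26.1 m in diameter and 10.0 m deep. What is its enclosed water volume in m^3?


r = d/2 = 26.1/2 = 13.05 m
Base area = pi*r^2 = pi*13.05^2 = 535.02108 m^2
Volume = 535.02108 * 10.0 = 5350.21 m^3

5350.21 m^3


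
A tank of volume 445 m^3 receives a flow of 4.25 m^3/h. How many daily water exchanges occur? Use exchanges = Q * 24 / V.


Daily flow volume = 4.25 m^3/h * 24 h = 102 m^3/day
Exchanges = daily flow / tank volume = 102 / 445 = 0.229213 exchanges/day

0.229213 exchanges/day


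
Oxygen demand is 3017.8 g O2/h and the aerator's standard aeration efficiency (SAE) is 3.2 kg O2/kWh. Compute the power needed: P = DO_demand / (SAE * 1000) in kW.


SAE in g O2/kWh = 3.2 * 1000 = 3200 g/kWh
P = DO_demand / SAE_g = 3017.8 / 3200 = 0.943063 kW

0.943063 kW


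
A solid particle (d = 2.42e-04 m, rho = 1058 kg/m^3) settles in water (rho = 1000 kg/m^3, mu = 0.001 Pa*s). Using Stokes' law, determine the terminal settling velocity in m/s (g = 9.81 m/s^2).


Density difference: rho_p - rho_f = 1058 - 1000 = 58 kg/m^3
d^2 = (2.42e-04)^2 = 5.8564e-08 m^2
Numerator = (rho_p - rho_f) * g * d^2 = 58 * 9.81 * 5.8564e-08 = 3.3321745e-05
Denominator = 18 * mu = 18 * 0.001 = 0.018
v_s = 3.3321745e-05 / 0.018 = 0.00185121 m/s
Check: Re = rho_f * v_s * d / mu = 1000 * 0.00185121 * 2.42e-04 / 0.001 = 0.448 < 1, so Stokes' law applies.

0.00185121 m/s


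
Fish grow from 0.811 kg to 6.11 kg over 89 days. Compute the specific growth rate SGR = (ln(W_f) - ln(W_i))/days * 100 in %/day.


ln(W_f) = ln(6.11) = 1.8099268
ln(W_i) = ln(0.811) = -0.20948722
ln(W_f) - ln(W_i) = 1.8099268 - -0.20948722 = 2.019414
SGR = 2.019414 / 89 * 100 = 2.269 %/day

2.269 %/day


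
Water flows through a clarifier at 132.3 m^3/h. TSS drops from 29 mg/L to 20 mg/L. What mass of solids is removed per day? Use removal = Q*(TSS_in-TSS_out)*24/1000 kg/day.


Concentration drop: TSS_in - TSS_out = 29 - 20 = 9 mg/L
Hourly solids removed = Q * dTSS = 132.3 m^3/h * 9 mg/L = 1190.7 g/h  (m^3/h * mg/L = g/h)
Daily solids removed = 1190.7 * 24 = 28576.8 g/day
Convert g to kg: 28576.8 / 1000 = 28.5768 kg/day

28.5768 kg/day


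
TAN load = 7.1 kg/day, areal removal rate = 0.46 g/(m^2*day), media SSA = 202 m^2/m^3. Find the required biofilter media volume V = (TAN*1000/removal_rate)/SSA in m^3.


A = 7.1*1000 / 0.46 = 15434.783 m^2
V = 15434.783 / 202 = 76.4098

76.4098 m^3


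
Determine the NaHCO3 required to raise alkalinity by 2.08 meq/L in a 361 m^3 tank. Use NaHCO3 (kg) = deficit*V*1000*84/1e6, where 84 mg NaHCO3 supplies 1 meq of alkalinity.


Tank volume in L = 361 m^3 * 1000 = 361000 L
Total meq required = 2.08 meq/L * 361000 L = 750880 meq
NaHCO3 mass = 750880 meq * 84 mg/meq / 1e6 = 63.0739 kg

63.0739 kg


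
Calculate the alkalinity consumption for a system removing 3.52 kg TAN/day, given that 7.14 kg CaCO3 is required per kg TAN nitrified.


Alkalinity factor: 7.14 kg CaCO3 consumed per kg TAN nitrified
alk = 3.52 kg TAN * 7.14 = 25.1328 kg CaCO3/day

25.1328 kg CaCO3/day


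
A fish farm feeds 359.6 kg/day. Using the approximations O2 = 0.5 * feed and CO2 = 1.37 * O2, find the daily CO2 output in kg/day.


O2 = 359.6 * 0.5 = 179.8
CO2 = 179.8 * 1.37 = 246.326

246.326 kg/day


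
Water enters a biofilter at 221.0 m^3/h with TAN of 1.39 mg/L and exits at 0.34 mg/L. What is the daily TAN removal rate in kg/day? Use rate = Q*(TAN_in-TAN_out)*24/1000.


Concentration drop: TAN_in - TAN_out = 1.39 - 0.34 = 1.05 mg/L
Hourly TAN removed = Q * dTAN = 221.0 m^3/h * 1.05 mg/L = 232.05 g/h  (m^3/h * mg/L = g/h)
Daily TAN removed = 232.05 * 24 = 5569.2 g/day
Convert to kg/day: 5569.2 / 1000 = 5.5692 kg/day

5.5692 kg/day


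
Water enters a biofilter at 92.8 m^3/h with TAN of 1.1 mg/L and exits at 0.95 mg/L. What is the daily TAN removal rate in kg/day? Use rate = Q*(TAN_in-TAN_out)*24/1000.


Concentration drop: TAN_in - TAN_out = 1.1 - 0.95 = 0.15 mg/L
Hourly TAN removed = Q * dTAN = 92.8 m^3/h * 0.15 mg/L = 13.92 g/h  (m^3/h * mg/L = g/h)
Daily TAN removed = 13.92 * 24 = 334.08 g/day
Convert to kg/day: 334.08 / 1000 = 0.33408 kg/day

0.33408 kg/day


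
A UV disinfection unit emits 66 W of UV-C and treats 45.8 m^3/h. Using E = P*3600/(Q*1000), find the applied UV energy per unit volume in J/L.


Energy delivered per hour = 66 W * 3600 s = 237600 J/h
Volume treated per hour = 45.8 m^3/h * 1000 = 45800 L/h
dose = 237600 / 45800 = 5.18777 J/L

5.18777 J/L


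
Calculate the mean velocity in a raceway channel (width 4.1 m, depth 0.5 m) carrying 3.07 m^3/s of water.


Cross-sectional area = W * d = 4.1 * 0.5 = 2.05 m^2
Velocity = Q / A = 3.07 / 2.05 = 1.49756 m/s

1.49756 m/s


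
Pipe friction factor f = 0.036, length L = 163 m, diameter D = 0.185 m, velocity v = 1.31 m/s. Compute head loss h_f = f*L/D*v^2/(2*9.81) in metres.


v^2 = 1.31^2 = 1.7161 m^2/s^2
L/D = 163/0.185 = 881.08108
h_f = f*(L/D)*v^2/(2g) = 0.036 * 881.08108 * 1.7161 / 19.62 = 2.77435 m

2.77435 m


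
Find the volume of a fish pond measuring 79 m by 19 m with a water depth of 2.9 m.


Base area = L * W = 79 * 19 = 1501 m^2
Volume = area * depth = 1501 * 2.9 = 4352.9 m^3

4352.9 m^3


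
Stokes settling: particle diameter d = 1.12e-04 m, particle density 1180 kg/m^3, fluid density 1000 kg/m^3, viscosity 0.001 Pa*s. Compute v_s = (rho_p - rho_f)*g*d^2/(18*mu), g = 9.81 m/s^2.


Density difference: rho_p - rho_f = 1180 - 1000 = 180 kg/m^3
d^2 = (1.12e-04)^2 = 1.2544e-08 m^2
Numerator = (rho_p - rho_f) * g * d^2 = 180 * 9.81 * 1.2544e-08 = 2.2150195e-05
Denominator = 18 * mu = 18 * 0.001 = 0.018
v_s = 2.2150195e-05 / 0.018 = 0.00123057 m/s
Check: Re = rho_f * v_s * d / mu = 1000 * 0.00123057 * 1.12e-04 / 0.001 = 0.138 < 1, so Stokes' law applies.

0.00123057 m/s


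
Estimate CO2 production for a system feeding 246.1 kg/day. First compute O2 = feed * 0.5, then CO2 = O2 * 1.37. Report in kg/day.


O2 = 246.1 * 0.5 = 123.05
CO2 = 123.05 * 1.37 = 168.5785

168.5785 kg/day


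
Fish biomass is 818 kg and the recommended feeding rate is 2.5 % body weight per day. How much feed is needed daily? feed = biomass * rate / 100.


Feeding rate fraction = 2.5% / 100 = 0.025
Daily feed = 818 kg * 0.025 = 20.45 kg/day

20.45 kg/day


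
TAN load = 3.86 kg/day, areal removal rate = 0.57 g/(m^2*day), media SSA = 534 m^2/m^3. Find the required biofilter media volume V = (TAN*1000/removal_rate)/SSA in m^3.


A = 3.86*1000 / 0.57 = 6771.9298 m^2
V = 6771.9298 / 534 = 12.6815

12.6815 m^3


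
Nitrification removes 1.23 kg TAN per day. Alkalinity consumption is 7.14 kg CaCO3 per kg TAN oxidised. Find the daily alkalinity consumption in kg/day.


Alkalinity factor: 7.14 kg CaCO3 consumed per kg TAN nitrified
alk = 1.23 kg TAN * 7.14 = 8.7822 kg CaCO3/day

8.7822 kg CaCO3/day


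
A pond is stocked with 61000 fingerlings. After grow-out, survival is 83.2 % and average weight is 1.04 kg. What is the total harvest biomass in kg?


Survivors = 61000 * 83.2/100 = 50752 fish
Harvest biomass = survivors * W_f = 50752 * 1.04 = 52782.08 kg

52782.08 kg


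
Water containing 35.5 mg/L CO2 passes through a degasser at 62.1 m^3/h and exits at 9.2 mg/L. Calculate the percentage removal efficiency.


CO2_out / CO2_in = 9.2 / 35.5 = 0.25915493
Fraction remaining = 0.25915493
efficiency = (1 - 0.25915493) * 100 = 74.0845 %

74.0845 %


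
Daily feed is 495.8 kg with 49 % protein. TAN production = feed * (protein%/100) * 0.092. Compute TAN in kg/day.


Protein in feed = 495.8 * 49/100 = 242.942 kg/day
TAN = protein * 0.092 = 242.942 * 0.092 = 22.350664 kg/day

22.350664 kg/day


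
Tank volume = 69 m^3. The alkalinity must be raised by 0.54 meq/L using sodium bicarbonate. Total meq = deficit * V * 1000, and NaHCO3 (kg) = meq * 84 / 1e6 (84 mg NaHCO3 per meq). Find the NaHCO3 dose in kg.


Tank volume in L = 69 m^3 * 1000 = 69000 L
Total meq required = 0.54 meq/L * 69000 L = 37260 meq
NaHCO3 mass = 37260 meq * 84 mg/meq / 1e6 = 3.12984 kg

3.12984 kg


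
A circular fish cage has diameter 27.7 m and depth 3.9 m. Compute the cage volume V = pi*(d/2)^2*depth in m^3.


r = d/2 = 27.7/2 = 13.85 m
Base area = pi*r^2 = pi*13.85^2 = 602.62816 m^2
Volume = 602.62816 * 3.9 = 2350.25 m^3

2350.25 m^3


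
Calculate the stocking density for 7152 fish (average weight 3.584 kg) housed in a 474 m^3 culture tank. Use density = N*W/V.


Total biomass = 7152 fish * 3.584 kg = 25632.768 kg
Density = total biomass / volume = 25632.768 / 474 = 54.0776 kg/m^3

54.0776 kg/m^3


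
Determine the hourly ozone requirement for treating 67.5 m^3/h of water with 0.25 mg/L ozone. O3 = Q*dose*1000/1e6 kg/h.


O3 demand (mg/h) = Q * dose * 1000 = 67.5 * 0.25 * 1000 = 16875 mg/h
Convert mg to kg: 16875 / 1e6 = 0.016875 kg/h

0.016875 kg/h


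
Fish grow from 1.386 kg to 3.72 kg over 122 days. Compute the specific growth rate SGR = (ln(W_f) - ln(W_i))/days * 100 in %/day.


ln(W_f) = ln(3.72) = 1.3137237
ln(W_i) = ln(1.386) = 0.3264219
ln(W_f) - ln(W_i) = 1.3137237 - 0.3264219 = 0.9873018
SGR = 0.9873018 / 122 * 100 = 0.809264 %/day

0.809264 %/day


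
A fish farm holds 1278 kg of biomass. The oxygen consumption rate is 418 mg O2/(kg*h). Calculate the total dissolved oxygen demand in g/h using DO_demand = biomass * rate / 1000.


Total O2 consumption (mg/h) = 1278 kg * 418 mg/(kg*h) = 534204 mg/h
Convert to g/h: 534204 / 1000 = 534.204 g/h

534.204 g/h


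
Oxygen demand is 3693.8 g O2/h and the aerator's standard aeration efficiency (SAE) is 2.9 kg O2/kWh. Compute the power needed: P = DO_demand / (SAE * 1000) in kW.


SAE in g O2/kWh = 2.9 * 1000 = 2900 g/kWh
P = DO_demand / SAE_g = 3693.8 / 2900 = 1.27372 kW

1.27372 kW


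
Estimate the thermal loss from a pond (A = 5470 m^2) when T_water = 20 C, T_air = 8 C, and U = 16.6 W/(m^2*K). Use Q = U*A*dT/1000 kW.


Temperature difference dT = 20 - 8 = 12 K
Heat loss (W) = U * A * dT = 16.6 * 5470 * 12 = 1089624 W
Convert to kW: 1089624 / 1000 = 1089.624 kW

1089.624 kW


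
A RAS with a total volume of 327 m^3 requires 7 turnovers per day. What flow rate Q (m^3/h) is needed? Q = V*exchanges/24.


Daily recirculation volume = 327 m^3 * 7 = 2289 m^3/day
Flow rate Q = daily volume / 24 h = 2289 / 24 = 95.375 m^3/h

95.375 m^3/h


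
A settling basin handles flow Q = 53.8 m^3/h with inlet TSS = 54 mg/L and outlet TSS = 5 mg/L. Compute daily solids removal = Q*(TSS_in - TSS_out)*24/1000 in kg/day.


Concentration drop: TSS_in - TSS_out = 54 - 5 = 49 mg/L
Hourly solids removed = Q * dTSS = 53.8 m^3/h * 49 mg/L = 2636.2 g/h  (m^3/h * mg/L = g/h)
Daily solids removed = 2636.2 * 24 = 63268.8 g/day
Convert g to kg: 63268.8 / 1000 = 63.2688 kg/day

63.2688 kg/day


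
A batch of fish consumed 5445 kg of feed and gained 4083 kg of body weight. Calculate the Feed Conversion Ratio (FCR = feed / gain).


FCR = feed consumed / weight gained
FCR = 5445 kg / 4083 kg = 1.33358

1.33358


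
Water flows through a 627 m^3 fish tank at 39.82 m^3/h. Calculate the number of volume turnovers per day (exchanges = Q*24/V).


Daily flow volume = 39.82 m^3/h * 24 h = 955.68 m^3/day
Exchanges = daily flow / tank volume = 955.68 / 627 = 1.52421 exchanges/day

1.52421 exchanges/day


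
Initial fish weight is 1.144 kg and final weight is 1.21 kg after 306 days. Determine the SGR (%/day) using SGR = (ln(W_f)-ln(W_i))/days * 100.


ln(W_f) = ln(1.21) = 0.19062036
ln(W_i) = ln(1.144) = 0.13453089
ln(W_f) - ln(W_i) = 0.19062036 - 0.13453089 = 0.05608947
SGR = 0.05608947 / 306 * 100 = 0.0183299 %/day

0.0183299 %/day


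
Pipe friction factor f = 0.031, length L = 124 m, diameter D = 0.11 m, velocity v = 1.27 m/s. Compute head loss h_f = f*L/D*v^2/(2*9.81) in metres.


v^2 = 1.27^2 = 1.6129 m^2/s^2
L/D = 124/0.11 = 1127.2727
h_f = f*(L/D)*v^2/(2g) = 0.031 * 1127.2727 * 1.6129 / 19.62 = 2.87276 m

2.87276 m


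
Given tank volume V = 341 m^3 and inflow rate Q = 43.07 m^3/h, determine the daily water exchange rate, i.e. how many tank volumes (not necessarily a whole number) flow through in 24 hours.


Daily flow volume = 43.07 m^3/h * 24 h = 1033.68 m^3/day
Exchanges = daily flow / tank volume = 1033.68 / 341 = 3.03132 exchanges/day

3.03132 exchanges/day


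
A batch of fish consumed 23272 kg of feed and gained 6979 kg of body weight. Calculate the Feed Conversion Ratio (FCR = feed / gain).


FCR = feed consumed / weight gained
FCR = 23272 kg / 6979 kg = 3.33458

3.33458


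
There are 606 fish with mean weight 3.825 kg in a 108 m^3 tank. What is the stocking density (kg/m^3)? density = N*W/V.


Total biomass = 606 fish * 3.825 kg = 2317.95 kg
Density = total biomass / volume = 2317.95 / 108 = 21.4625 kg/m^3

21.4625 kg/m^3


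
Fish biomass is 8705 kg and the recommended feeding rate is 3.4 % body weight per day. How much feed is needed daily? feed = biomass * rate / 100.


Feeding rate fraction = 3.4% / 100 = 0.034
Daily feed = 8705 kg * 0.034 = 295.97 kg/day

295.97 kg/day


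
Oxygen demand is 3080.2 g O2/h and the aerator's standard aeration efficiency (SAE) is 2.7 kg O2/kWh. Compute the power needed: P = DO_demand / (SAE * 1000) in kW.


SAE in g O2/kWh = 2.7 * 1000 = 2700 g/kWh
P = DO_demand / SAE_g = 3080.2 / 2700 = 1.14081 kW

1.14081 kW


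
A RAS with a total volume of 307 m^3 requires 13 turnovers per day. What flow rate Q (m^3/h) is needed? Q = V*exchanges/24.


Daily recirculation volume = 307 m^3 * 13 = 3991 m^3/day
Flow rate Q = daily volume / 24 h = 3991 / 24 = 166.292 m^3/h

166.292 m^3/h


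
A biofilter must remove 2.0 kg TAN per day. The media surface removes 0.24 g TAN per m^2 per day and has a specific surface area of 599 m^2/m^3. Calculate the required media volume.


A = 2.0*1000 / 0.24 = 8333.3333 m^2
V = 8333.3333 / 599 = 13.9121

13.9121 m^3


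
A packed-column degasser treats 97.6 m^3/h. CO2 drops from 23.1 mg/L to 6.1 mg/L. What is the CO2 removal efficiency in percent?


CO2_out / CO2_in = 6.1 / 23.1 = 0.26406926
Fraction remaining = 0.26406926
efficiency = (1 - 0.26406926) * 100 = 73.5931 %

73.5931 %


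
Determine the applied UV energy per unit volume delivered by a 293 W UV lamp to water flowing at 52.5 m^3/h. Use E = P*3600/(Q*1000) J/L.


Energy delivered per hour = 293 W * 3600 s = 1054800 J/h
Volume treated per hour = 52.5 m^3/h * 1000 = 52500 L/h
dose = 1054800 / 52500 = 20.0914 J/L

20.0914 J/L


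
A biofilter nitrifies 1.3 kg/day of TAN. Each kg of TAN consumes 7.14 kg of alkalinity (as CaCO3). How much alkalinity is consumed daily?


Alkalinity factor: 7.14 kg CaCO3 consumed per kg TAN nitrified
alk = 1.3 kg TAN * 7.14 = 9.282 kg CaCO3/day

9.282 kg CaCO3/day


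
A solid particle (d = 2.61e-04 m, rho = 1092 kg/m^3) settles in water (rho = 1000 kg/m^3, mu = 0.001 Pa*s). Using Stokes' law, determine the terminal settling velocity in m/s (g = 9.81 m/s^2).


Density difference: rho_p - rho_f = 1092 - 1000 = 92 kg/m^3
d^2 = (2.61e-04)^2 = 6.8121e-08 m^2
Numerator = (rho_p - rho_f) * g * d^2 = 92 * 9.81 * 6.8121e-08 = 6.1480565e-05
Denominator = 18 * mu = 18 * 0.001 = 0.018
v_s = 6.1480565e-05 / 0.018 = 0.00341559 m/s
Check: Re = rho_f * v_s * d / mu = 1000 * 0.00341559 * 2.61e-04 / 0.001 = 0.891 < 1, so Stokes' law applies.

0.00341559 m/s


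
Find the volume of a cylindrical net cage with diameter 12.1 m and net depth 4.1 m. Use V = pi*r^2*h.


r = d/2 = 12.1/2 = 6.05 m
Base area = pi*r^2 = pi*6.05^2 = 114.99015 m^2
Volume = 114.99015 * 4.1 = 471.46 m^3

471.46 m^3


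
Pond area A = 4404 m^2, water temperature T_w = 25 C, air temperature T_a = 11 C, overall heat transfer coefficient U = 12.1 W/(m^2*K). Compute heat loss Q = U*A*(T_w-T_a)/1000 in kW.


Temperature difference dT = 25 - 11 = 14 K
Heat loss (W) = U * A * dT = 12.1 * 4404 * 14 = 746037.6 W
Convert to kW: 746037.6 / 1000 = 746.0376 kW

746.0376 kW


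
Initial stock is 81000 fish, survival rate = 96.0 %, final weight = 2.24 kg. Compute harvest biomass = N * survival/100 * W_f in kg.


Survivors = 81000 * 96.0/100 = 77760 fish
Harvest biomass = survivors * W_f = 77760 * 2.24 = 174182.4 kg

174182.4 kg


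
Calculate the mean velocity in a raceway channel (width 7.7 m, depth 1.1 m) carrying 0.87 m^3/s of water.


Cross-sectional area = W * d = 7.7 * 1.1 = 8.47 m^2
Velocity = Q / A = 0.87 / 8.47 = 0.102715 m/s

0.102715 m/s


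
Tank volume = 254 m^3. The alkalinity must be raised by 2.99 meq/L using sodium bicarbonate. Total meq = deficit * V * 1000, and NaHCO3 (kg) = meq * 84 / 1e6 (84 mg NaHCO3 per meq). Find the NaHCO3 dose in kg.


Tank volume in L = 254 m^3 * 1000 = 254000 L
Total meq required = 2.99 meq/L * 254000 L = 759460 meq
NaHCO3 mass = 759460 meq * 84 mg/meq / 1e6 = 63.7946 kg

63.7946 kg


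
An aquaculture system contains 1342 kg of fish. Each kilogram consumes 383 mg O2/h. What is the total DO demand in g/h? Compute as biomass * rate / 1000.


Total O2 consumption (mg/h) = 1342 kg * 383 mg/(kg*h) = 513986 mg/h
Convert to g/h: 513986 / 1000 = 513.986 g/h

513.986 g/h


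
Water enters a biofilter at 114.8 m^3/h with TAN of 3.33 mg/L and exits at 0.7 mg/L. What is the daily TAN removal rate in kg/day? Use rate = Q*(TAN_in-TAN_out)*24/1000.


Concentration drop: TAN_in - TAN_out = 3.33 - 0.7 = 2.63 mg/L
Hourly TAN removed = Q * dTAN = 114.8 m^3/h * 2.63 mg/L = 301.924 g/h  (m^3/h * mg/L = g/h)
Daily TAN removed = 301.924 * 24 = 7246.176 g/day
Convert to kg/day: 7246.176 / 1000 = 7.246176 kg/day

7.246176 kg/day


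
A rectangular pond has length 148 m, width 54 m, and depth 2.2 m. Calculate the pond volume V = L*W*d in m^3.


Base area = L * W = 148 * 54 = 7992 m^2
Volume = area * depth = 7992 * 2.2 = 17582.4 m^3

17582.4 m^3


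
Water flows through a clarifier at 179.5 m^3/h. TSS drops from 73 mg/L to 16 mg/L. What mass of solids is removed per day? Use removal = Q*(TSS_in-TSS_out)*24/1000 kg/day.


Concentration drop: TSS_in - TSS_out = 73 - 16 = 57 mg/L
Hourly solids removed = Q * dTSS = 179.5 m^3/h * 57 mg/L = 10231.5 g/h  (m^3/h * mg/L = g/h)
Daily solids removed = 10231.5 * 24 = 245556 g/day
Convert g to kg: 245556 / 1000 = 245.556 kg/day

245.556 kg/day


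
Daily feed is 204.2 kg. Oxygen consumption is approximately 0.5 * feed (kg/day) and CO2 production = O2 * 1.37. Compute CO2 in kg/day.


O2 = 204.2 * 0.5 = 102.1
CO2 = 102.1 * 1.37 = 139.877

139.877 kg/day


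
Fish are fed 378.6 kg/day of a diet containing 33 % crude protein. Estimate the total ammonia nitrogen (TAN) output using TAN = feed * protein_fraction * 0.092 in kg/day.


Protein in feed = 378.6 * 33/100 = 124.938 kg/day
TAN = protein * 0.092 = 124.938 * 0.092 = 11.494296 kg/day

11.494296 kg/day


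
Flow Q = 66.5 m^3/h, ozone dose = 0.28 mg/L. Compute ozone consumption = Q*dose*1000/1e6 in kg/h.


O3 demand (mg/h) = Q * dose * 1000 = 66.5 * 0.28 * 1000 = 18620 mg/h
Convert mg to kg: 18620 / 1e6 = 0.01862 kg/h

0.01862 kg/h


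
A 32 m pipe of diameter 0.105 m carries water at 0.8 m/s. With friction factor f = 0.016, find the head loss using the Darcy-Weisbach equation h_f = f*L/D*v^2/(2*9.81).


v^2 = 0.8^2 = 0.64 m^2/s^2
L/D = 32/0.105 = 304.7619
h_f = f*(L/D)*v^2/(2g) = 0.016 * 304.7619 * 0.64 / 19.62 = 0.15906 m

0.15906 m


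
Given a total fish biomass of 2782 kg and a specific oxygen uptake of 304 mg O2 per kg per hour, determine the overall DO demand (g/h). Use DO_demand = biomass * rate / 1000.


Total O2 consumption (mg/h) = 2782 kg * 304 mg/(kg*h) = 845728 mg/h
Convert to g/h: 845728 / 1000 = 845.728 g/h

845.728 g/h


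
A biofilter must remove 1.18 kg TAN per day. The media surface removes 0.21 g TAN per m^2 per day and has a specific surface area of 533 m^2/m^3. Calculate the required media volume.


A = 1.18*1000 / 0.21 = 5619.0476 m^2
V = 5619.0476 / 533 = 10.5423

10.5423 m^3


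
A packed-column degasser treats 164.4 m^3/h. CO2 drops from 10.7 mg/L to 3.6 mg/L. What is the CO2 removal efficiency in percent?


CO2_out / CO2_in = 3.6 / 10.7 = 0.3364486
Fraction remaining = 0.3364486
efficiency = (1 - 0.3364486) * 100 = 66.3551 %

66.3551 %


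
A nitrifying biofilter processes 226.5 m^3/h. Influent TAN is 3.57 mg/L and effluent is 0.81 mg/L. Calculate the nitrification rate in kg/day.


Concentration drop: TAN_in - TAN_out = 3.57 - 0.81 = 2.76 mg/L
Hourly TAN removed = Q * dTAN = 226.5 m^3/h * 2.76 mg/L = 625.14 g/h  (m^3/h * mg/L = g/h)
Daily TAN removed = 625.14 * 24 = 15003.36 g/day
Convert to kg/day: 15003.36 / 1000 = 15.00336 kg/day

15.00336 kg/day


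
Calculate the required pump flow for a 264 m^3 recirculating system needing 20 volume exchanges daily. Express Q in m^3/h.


Daily recirculation volume = 264 m^3 * 20 = 5280 m^3/day
Flow rate Q = daily volume / 24 h = 5280 / 24 = 220 m^3/h

220 m^3/h


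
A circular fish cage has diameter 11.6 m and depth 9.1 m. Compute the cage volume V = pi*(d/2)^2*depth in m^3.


r = d/2 = 11.6/2 = 5.8 m
Base area = pi*r^2 = pi*5.8^2 = 105.68318 m^2
Volume = 105.68318 * 9.1 = 961.717 m^3

961.717 m^3


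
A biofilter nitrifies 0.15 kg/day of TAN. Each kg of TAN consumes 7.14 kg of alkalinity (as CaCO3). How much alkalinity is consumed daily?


Alkalinity factor: 7.14 kg CaCO3 consumed per kg TAN nitrified
alk = 0.15 kg TAN * 7.14 = 1.071 kg CaCO3/day

1.071 kg CaCO3/day


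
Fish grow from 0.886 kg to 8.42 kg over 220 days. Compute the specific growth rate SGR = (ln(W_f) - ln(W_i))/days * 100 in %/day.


ln(W_f) = ln(8.42) = 2.1306098
ln(W_i) = ln(0.886) = -0.12103833
ln(W_f) - ln(W_i) = 2.1306098 - -0.12103833 = 2.2516481
SGR = 2.2516481 / 220 * 100 = 1.02348 %/day

1.02348 %/day


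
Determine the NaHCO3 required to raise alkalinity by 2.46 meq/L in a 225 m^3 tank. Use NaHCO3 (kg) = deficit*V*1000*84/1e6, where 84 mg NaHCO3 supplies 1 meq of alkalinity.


Tank volume in L = 225 m^3 * 1000 = 225000 L
Total meq required = 2.46 meq/L * 225000 L = 553500 meq
NaHCO3 mass = 553500 meq * 84 mg/meq / 1e6 = 46.494 kg

46.494 kg


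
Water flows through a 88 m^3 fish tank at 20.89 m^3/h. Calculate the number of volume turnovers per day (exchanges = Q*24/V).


Daily flow volume = 20.89 m^3/h * 24 h = 501.36 m^3/day
Exchanges = daily flow / tank volume = 501.36 / 88 = 5.69727 exchanges/day

5.69727 exchanges/day


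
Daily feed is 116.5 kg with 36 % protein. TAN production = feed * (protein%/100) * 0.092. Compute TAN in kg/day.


Protein in feed = 116.5 * 36/100 = 41.94 kg/day
TAN = protein * 0.092 = 41.94 * 0.092 = 3.85848 kg/day

3.85848 kg/day


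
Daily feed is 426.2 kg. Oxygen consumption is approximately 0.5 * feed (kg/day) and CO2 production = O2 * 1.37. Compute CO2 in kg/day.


O2 = 426.2 * 0.5 = 213.1
CO2 = 213.1 * 1.37 = 291.947

291.947 kg/day


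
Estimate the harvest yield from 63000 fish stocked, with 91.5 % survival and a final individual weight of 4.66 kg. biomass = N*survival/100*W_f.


Survivors = 63000 * 91.5/100 = 57645 fish
Harvest biomass = survivors * W_f = 57645 * 4.66 = 268625.7 kg

268625.7 kg


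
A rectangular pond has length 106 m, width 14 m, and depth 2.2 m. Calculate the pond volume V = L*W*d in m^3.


Base area = L * W = 106 * 14 = 1484 m^2
Volume = area * depth = 1484 * 2.2 = 3264.8 m^3

3264.8 m^3


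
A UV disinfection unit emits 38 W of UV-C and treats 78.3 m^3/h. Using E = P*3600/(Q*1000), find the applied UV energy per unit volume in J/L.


Energy delivered per hour = 38 W * 3600 s = 136800 J/h
Volume treated per hour = 78.3 m^3/h * 1000 = 78300 L/h
dose = 136800 / 78300 = 1.74713 J/L

1.74713 J/L


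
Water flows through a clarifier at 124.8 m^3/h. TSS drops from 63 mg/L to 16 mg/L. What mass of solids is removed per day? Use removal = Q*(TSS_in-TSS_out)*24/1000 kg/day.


Concentration drop: TSS_in - TSS_out = 63 - 16 = 47 mg/L
Hourly solids removed = Q * dTSS = 124.8 m^3/h * 47 mg/L = 5865.6 g/h  (m^3/h * mg/L = g/h)
Daily solids removed = 5865.6 * 24 = 140774.4 g/day
Convert g to kg: 140774.4 / 1000 = 140.7744 kg/day

140.7744 kg/day


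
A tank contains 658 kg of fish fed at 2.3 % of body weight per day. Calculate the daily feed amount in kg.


Feeding rate fraction = 2.3% / 100 = 0.023
Daily feed = 658 kg * 0.023 = 15.134 kg/day

15.134 kg/day


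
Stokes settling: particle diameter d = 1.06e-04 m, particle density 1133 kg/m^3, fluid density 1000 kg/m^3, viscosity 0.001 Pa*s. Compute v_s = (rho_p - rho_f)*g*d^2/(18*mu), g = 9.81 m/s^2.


Density difference: rho_p - rho_f = 1133 - 1000 = 133 kg/m^3
d^2 = (1.06e-04)^2 = 1.1236e-08 m^2
Numerator = (rho_p - rho_f) * g * d^2 = 133 * 9.81 * 1.1236e-08 = 1.4659946e-05
Denominator = 18 * mu = 18 * 0.001 = 0.018
v_s = 1.4659946e-05 / 0.018 = 8.14441e-04 m/s
Check: Re = rho_f * v_s * d / mu = 1000 * 8.14441e-04 * 1.06e-04 / 0.001 = 0.0863 < 1, so Stokes' law applies.

8.14441e-04 m/s


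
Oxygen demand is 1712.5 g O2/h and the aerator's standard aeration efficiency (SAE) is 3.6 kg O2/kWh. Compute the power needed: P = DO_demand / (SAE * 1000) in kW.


SAE in g O2/kWh = 3.6 * 1000 = 3600 g/kWh
P = DO_demand / SAE_g = 1712.5 / 3600 = 0.475694 kW

0.475694 kW


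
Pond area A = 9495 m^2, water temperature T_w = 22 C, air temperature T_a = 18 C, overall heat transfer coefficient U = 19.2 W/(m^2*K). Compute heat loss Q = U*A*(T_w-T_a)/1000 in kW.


Temperature difference dT = 22 - 18 = 4 K
Heat loss (W) = U * A * dT = 19.2 * 9495 * 4 = 729216 W
Convert to kW: 729216 / 1000 = 729.216 kW

729.216 kW


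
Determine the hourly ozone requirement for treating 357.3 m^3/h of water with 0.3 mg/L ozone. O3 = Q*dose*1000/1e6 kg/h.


O3 demand (mg/h) = Q * dose * 1000 = 357.3 * 0.3 * 1000 = 107190 mg/h
Convert mg to kg: 107190 / 1e6 = 0.10719 kg/h

0.10719 kg/h


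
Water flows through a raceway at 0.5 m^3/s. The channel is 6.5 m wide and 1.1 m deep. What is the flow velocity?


Cross-sectional area = W * d = 6.5 * 1.1 = 7.15 m^2
Velocity = Q / A = 0.5 / 7.15 = 0.0699301 m/s

0.0699301 m/s


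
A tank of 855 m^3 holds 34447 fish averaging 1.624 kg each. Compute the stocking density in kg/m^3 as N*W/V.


Total biomass = 34447 fish * 1.624 kg = 55941.928 kg
Density = total biomass / volume = 55941.928 / 855 = 65.4292 kg/m^3

65.4292 kg/m^3


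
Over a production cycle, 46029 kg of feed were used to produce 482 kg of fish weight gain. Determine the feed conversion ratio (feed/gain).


FCR = feed consumed / weight gained
FCR = 46029 kg / 482 kg = 95.4959

95.4959


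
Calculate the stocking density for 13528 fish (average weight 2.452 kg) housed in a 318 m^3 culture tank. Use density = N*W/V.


Total biomass = 13528 fish * 2.452 kg = 33170.656 kg
Density = total biomass / volume = 33170.656 / 318 = 104.31 kg/m^3

104.31 kg/m^3


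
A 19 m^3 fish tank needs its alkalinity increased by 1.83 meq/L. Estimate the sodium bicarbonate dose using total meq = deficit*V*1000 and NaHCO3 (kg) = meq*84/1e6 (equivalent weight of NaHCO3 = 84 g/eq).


Tank volume in L = 19 m^3 * 1000 = 19000 L
Total meq required = 1.83 meq/L * 19000 L = 34770 meq
NaHCO3 mass = 34770 meq * 84 mg/meq / 1e6 = 2.92068 kg

2.92068 kg


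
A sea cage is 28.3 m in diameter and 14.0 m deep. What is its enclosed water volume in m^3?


r = d/2 = 28.3/2 = 14.15 m
Base area = pi*r^2 = pi*14.15^2 = 629.01754 m^2
Volume = 629.01754 * 14.0 = 8806.25 m^3

8806.25 m^3


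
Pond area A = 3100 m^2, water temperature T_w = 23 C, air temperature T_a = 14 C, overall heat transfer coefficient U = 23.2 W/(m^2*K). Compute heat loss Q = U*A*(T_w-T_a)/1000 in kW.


Temperature difference dT = 23 - 14 = 9 K
Heat loss (W) = U * A * dT = 23.2 * 3100 * 9 = 647280 W
Convert to kW: 647280 / 1000 = 647.28 kW

647.28 kW


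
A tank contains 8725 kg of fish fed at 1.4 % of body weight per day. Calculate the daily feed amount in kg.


Feeding rate fraction = 1.4% / 100 = 0.014
Daily feed = 8725 kg * 0.014 = 122.15 kg/day

122.15 kg/day


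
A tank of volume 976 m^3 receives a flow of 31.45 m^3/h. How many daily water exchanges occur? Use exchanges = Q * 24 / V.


Daily flow volume = 31.45 m^3/h * 24 h = 754.8 m^3/day
Exchanges = daily flow / tank volume = 754.8 / 976 = 0.773361 exchanges/day

0.773361 exchanges/day


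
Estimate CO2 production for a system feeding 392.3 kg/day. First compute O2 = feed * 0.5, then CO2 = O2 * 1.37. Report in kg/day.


O2 = 392.3 * 0.5 = 196.15
CO2 = 196.15 * 1.37 = 268.7255

268.7255 kg/day


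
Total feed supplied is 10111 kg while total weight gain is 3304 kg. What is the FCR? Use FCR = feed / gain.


FCR = feed consumed / weight gained
FCR = 10111 kg / 3304 kg = 3.06023

3.06023


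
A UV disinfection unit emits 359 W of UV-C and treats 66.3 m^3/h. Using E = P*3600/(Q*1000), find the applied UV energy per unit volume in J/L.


Energy delivered per hour = 359 W * 3600 s = 1292400 J/h
Volume treated per hour = 66.3 m^3/h * 1000 = 66300 L/h
dose = 1292400 / 66300 = 19.4932 J/L

19.4932 J/L


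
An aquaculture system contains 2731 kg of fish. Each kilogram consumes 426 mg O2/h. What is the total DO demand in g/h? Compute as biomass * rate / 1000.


Total O2 consumption (mg/h) = 2731 kg * 426 mg/(kg*h) = 1163406 mg/h
Convert to g/h: 1163406 / 1000 = 1163.406 g/h

1163.406 g/h


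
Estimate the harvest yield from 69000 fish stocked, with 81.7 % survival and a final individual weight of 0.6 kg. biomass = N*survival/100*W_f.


Survivors = 69000 * 81.7/100 = 56373 fish
Harvest biomass = survivors * W_f = 56373 * 0.6 = 33823.8 kg

33823.8 kg


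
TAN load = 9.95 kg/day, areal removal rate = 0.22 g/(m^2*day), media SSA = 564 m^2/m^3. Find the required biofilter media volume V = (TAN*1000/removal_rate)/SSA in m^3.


A = 9.95*1000 / 0.22 = 45227.273 m^2
V = 45227.273 / 564 = 80.1902

80.1902 m^3


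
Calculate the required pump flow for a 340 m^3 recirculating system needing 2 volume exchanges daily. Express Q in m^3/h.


Daily recirculation volume = 340 m^3 * 2 = 680 m^3/day
Flow rate Q = daily volume / 24 h = 680 / 24 = 28.3333 m^3/h

28.3333 m^3/h


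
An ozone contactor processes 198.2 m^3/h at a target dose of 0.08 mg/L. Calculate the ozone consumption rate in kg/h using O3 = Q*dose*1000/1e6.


O3 demand (mg/h) = Q * dose * 1000 = 198.2 * 0.08 * 1000 = 15856 mg/h
Convert mg to kg: 15856 / 1e6 = 0.015856 kg/h

0.015856 kg/h


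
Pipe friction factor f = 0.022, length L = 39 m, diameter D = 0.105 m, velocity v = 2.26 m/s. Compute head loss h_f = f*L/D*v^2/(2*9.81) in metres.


v^2 = 2.26^2 = 5.1076 m^2/s^2
L/D = 39/0.105 = 371.42857
h_f = f*(L/D)*v^2/(2g) = 0.022 * 371.42857 * 5.1076 / 19.62 = 2.12724 m

2.12724 m


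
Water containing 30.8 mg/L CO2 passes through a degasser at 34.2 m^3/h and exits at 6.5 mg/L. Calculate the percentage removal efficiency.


CO2_out / CO2_in = 6.5 / 30.8 = 0.21103896
Fraction remaining = 0.21103896
efficiency = (1 - 0.21103896) * 100 = 78.8961 %

78.8961 %


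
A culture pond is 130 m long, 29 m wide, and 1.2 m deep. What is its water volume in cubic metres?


Base area = L * W = 130 * 29 = 3770 m^2
Volume = area * depth = 3770 * 1.2 = 4524 m^3

4524 m^3


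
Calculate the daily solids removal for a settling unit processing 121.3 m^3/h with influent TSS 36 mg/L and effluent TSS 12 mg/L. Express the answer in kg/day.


Concentration drop: TSS_in - TSS_out = 36 - 12 = 24 mg/L
Hourly solids removed = Q * dTSS = 121.3 m^3/h * 24 mg/L = 2911.2 g/h  (m^3/h * mg/L = g/h)
Daily solids removed = 2911.2 * 24 = 69868.8 g/day
Convert g to kg: 69868.8 / 1000 = 69.8688 kg/day

69.8688 kg/day


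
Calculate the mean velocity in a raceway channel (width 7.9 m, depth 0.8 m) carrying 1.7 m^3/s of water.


Cross-sectional area = W * d = 7.9 * 0.8 = 6.32 m^2
Velocity = Q / A = 1.7 / 6.32 = 0.268987 m/s

0.268987 m/s


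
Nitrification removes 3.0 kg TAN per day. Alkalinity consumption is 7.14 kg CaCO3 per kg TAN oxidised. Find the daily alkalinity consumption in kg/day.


Alkalinity factor: 7.14 kg CaCO3 consumed per kg TAN nitrified
alk = 3.0 kg TAN * 7.14 = 21.42 kg CaCO3/day

21.42 kg CaCO3/day


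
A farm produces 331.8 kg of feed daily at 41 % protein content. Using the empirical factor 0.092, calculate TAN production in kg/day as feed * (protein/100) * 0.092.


Protein in feed = 331.8 * 41/100 = 136.038 kg/day
TAN = protein * 0.092 = 136.038 * 0.092 = 12.515496 kg/day

12.515496 kg/day


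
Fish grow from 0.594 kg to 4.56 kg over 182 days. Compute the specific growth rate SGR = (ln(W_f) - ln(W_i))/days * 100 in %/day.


ln(W_f) = ln(4.56) = 1.5173226
ln(W_i) = ln(0.594) = -0.52087596
ln(W_f) - ln(W_i) = 1.5173226 - -0.52087596 = 2.0381986
SGR = 2.0381986 / 182 * 100 = 1.11989 %/day

1.11989 %/day
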